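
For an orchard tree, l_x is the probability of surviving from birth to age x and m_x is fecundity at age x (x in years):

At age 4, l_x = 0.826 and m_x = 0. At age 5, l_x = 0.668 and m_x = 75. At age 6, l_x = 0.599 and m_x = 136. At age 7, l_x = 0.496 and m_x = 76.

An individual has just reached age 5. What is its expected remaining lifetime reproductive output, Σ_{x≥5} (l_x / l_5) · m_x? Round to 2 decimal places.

l_5 = 0.668. Conditional survival from age 5 to x is l_x / l_5.
  x=5: (0.668/0.668) × 75 = 75.0000
  x=6: (0.599/0.668) × 136 = 121.9521
  x=7: (0.496/0.668) × 76 = 56.4311
Sum = 75.0000 + 121.9521 + 56.4311 = 253.3832

253.38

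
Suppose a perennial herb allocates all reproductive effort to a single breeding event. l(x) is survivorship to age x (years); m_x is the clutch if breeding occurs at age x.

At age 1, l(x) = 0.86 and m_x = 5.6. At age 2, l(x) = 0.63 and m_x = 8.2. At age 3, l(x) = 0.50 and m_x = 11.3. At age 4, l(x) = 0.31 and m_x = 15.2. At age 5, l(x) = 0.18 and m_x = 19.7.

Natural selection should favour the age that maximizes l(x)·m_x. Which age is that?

3

Expected offspring if breeding at age x = l(x) × m_x:
  age 1: 0.86 × 5.6 = 4.816
  age 2: 0.63 × 8.2 = 5.166
  age 3: 0.50 × 11.3 = 5.650
  age 4: 0.31 × 15.2 = 4.712
  age 5: 0.18 × 19.7 = 3.546
Maximum at age 3 (5.650).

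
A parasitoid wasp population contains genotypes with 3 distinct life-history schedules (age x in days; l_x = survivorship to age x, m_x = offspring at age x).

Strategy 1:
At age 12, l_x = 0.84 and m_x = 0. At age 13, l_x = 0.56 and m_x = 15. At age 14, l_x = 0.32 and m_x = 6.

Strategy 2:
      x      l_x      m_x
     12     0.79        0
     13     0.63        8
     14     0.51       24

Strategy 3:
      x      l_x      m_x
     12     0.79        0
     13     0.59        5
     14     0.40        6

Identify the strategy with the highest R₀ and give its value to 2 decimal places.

Strategy 1: R₀ = 0.84×0 + 0.56×15 + 0.32×6 = 10.3200
Strategy 2: R₀ = 0.79×0 + 0.63×8 + 0.51×24 = 17.2800
Strategy 3: R₀ = 0.79×0 + 0.59×5 + 0.40×6 = 5.3500
Highest R₀: strategy 2 with 17.2800.

17.28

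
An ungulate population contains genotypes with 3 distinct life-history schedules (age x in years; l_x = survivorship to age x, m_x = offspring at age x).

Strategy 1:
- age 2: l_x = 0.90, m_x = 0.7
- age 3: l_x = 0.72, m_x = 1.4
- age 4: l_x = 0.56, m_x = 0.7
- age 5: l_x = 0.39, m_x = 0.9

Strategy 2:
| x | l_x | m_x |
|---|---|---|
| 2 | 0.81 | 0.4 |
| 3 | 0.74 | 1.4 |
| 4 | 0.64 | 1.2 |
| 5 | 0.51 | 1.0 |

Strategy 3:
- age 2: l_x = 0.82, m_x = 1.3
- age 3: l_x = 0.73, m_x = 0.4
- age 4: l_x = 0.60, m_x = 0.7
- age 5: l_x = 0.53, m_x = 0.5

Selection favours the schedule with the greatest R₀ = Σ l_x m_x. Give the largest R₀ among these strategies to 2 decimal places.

2.64

Strategy 1: R₀ = 0.90×0.7 + 0.72×1.4 + 0.56×0.7 + 0.39×0.9 = 2.3810
Strategy 2: R₀ = 0.81×0.4 + 0.74×1.4 + 0.64×1.2 + 0.51×1.0 = 2.6380
Strategy 3: R₀ = 0.82×1.3 + 0.73×0.4 + 0.60×0.7 + 0.53×0.5 = 2.0430
Highest R₀: strategy 2 with 2.6380.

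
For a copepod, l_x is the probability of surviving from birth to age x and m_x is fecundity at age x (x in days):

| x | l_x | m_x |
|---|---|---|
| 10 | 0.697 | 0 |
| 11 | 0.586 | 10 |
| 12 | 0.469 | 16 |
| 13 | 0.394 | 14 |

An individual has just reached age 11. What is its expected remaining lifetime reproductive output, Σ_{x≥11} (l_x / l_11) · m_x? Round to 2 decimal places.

32.22

l_11 = 0.586. Conditional survival from age 11 to x is l_x / l_11.
  x=11: (0.586/0.586) × 10 = 10.0000
  x=12: (0.469/0.586) × 16 = 12.8055
  x=13: (0.394/0.586) × 14 = 9.4130
Sum = 10.0000 + 12.8055 + 9.4130 = 32.2184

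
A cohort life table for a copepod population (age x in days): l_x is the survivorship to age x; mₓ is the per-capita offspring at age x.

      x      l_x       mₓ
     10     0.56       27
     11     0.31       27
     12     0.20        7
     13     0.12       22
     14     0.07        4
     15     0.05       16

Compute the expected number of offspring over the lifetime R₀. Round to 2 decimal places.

28.61

R₀ = Σ l_x mₓ:
  age 10: 0.56 × 27 = 15.1200
  age 11: 0.31 × 27 = 8.3700
  age 12: 0.20 × 7 = 1.4000
  age 13: 0.12 × 22 = 2.6400
  age 14: 0.07 × 4 = 0.2800
  age 15: 0.05 × 16 = 0.8000
R₀ = 15.1200 + 8.3700 + 1.4000 + 2.6400 + 0.2800 + 0.8000 = 28.6100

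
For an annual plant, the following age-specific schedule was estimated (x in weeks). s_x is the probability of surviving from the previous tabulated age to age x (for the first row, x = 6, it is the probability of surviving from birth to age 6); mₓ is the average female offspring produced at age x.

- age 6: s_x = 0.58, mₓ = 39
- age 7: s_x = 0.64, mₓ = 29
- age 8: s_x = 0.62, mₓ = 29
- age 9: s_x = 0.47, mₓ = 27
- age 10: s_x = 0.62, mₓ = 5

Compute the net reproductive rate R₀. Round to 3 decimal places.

43.315

Survivorship from birth: l_x = s_6·s_7·…·s_x.
  l_6 = 0.58000
  l_7 = 0.37120
  l_8 = 0.23014
  l_9 = 0.10817
  l_10 = 0.06706
R₀ = Σ l_x mₓ:
  age 6: 0.58000 × 39 = 22.6200
  age 7: 0.37120 × 29 = 10.7648
  age 8: 0.23014 × 29 = 6.6741
  age 9: 0.10817 × 27 = 2.9206
  age 10: 0.06706 × 5 = 0.3353
R₀ = 22.6200 + 10.7648 + 6.6741 + 2.9206 + 0.3353 = 43.3147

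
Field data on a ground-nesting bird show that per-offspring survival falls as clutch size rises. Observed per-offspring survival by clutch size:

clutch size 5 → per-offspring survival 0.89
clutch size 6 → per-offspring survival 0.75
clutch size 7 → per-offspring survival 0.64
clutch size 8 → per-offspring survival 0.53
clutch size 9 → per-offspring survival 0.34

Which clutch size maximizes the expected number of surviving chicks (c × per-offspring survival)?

6

Expected surviving chicks = c × s(c):
  c=5: 5 × 0.89 = 4.450
  c=6: 6 × 0.75 = 4.500
  c=7: 7 × 0.64 = 4.480
  c=8: 8 × 0.53 = 4.240
  c=9: 9 × 0.34 = 3.060
Maximum at c = 6 (4.500 surviving chicks).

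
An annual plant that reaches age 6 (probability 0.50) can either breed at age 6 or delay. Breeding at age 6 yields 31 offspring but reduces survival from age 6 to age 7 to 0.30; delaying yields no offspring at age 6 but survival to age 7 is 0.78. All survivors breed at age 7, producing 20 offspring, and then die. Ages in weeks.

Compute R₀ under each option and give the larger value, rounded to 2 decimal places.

breed at age 6: R₀ = 0.50 × (31 + 0.30 × 20) = 0.50 × 37.0000 = 18.5000
delay to age 7: R₀ = 0.50 × (0.78 × 20) = 0.50 × 15.6000 = 7.8000
Higher: breed at age 6 (18.5000).

18.50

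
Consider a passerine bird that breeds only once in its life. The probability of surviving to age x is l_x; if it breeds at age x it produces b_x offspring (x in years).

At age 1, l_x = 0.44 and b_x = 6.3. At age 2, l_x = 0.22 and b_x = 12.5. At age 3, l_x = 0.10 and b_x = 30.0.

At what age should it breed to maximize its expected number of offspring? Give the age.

3

Expected offspring if breeding at age x = l_x × b_x:
  age 1: 0.44 × 6.3 = 2.772
  age 2: 0.22 × 12.5 = 2.750
  age 3: 0.10 × 30.0 = 3.000
Maximum at age 3 (3.000).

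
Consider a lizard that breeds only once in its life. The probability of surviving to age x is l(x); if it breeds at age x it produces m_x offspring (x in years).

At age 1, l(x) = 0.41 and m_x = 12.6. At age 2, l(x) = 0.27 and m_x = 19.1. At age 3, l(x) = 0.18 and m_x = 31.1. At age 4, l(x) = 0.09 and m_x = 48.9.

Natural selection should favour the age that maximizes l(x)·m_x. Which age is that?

Expected offspring if breeding at age x = l(x) × m_x:
  age 1: 0.41 × 12.6 = 5.166
  age 2: 0.27 × 19.1 = 5.157
  age 3: 0.18 × 31.1 = 5.598
  age 4: 0.09 × 48.9 = 4.401
Maximum at age 3 (5.598).

3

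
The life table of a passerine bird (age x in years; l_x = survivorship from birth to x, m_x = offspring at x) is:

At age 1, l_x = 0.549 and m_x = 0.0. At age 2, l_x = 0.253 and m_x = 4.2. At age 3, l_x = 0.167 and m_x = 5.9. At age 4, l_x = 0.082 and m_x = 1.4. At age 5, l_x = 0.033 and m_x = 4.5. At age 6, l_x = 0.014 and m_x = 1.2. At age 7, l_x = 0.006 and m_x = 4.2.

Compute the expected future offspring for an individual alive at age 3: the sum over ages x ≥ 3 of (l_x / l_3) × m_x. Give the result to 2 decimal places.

7.73

l_3 = 0.167. Conditional survival from age 3 to x is l_x / l_3.
  x=3: (0.167/0.167) × 5.9 = 5.9000
  x=4: (0.082/0.167) × 1.4 = 0.6874
  x=5: (0.033/0.167) × 4.5 = 0.8892
  x=6: (0.014/0.167) × 1.2 = 0.1006
  x=7: (0.006/0.167) × 4.2 = 0.1509
Sum = 5.9000 + 0.6874 + 0.8892 + 0.1006 + 0.1509 = 7.7281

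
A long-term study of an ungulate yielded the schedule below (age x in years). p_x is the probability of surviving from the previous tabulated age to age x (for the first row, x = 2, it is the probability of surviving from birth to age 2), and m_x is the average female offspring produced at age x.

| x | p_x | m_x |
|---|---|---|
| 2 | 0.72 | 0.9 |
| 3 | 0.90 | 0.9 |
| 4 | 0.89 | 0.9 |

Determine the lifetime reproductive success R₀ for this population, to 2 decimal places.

Survivorship from birth: l_x = p_2·p_3·…·p_x.
  l_2 = 0.72000
  l_3 = 0.64800
  l_4 = 0.57672
R₀ = Σ l_x m_x:
  age 2: 0.72000 × 0.9 = 0.6480
  age 3: 0.64800 × 0.9 = 0.5832
  age 4: 0.57672 × 0.9 = 0.5190
R₀ = 0.6480 + 0.5832 + 0.5190 = 1.7502

1.75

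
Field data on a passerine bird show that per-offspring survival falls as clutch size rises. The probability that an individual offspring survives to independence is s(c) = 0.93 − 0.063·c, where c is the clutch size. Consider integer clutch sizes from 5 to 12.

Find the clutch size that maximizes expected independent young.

7

Expected independent young = c × s(c):
  c=5: 5 × 0.615 = 3.075
  c=6: 6 × 0.552 = 3.312
  c=7: 7 × 0.489 = 3.423
  c=8: 8 × 0.426 = 3.408
  c=9: 9 × 0.363 = 3.267
  c=10: 10 × 0.300 = 3.000
  c=11: 11 × 0.237 = 2.607
  c=12: 12 × 0.174 = 2.088
Maximum at c = 7 (3.423 independent young).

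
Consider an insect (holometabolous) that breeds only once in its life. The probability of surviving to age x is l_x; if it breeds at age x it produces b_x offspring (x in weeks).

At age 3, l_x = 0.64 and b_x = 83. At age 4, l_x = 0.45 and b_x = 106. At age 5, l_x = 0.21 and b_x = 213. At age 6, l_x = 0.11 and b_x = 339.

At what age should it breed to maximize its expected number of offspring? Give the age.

3

Expected offspring if breeding at age x = l_x × b_x:
  age 3: 0.64 × 83 = 53.120
  age 4: 0.45 × 106 = 47.700
  age 5: 0.21 × 213 = 44.730
  age 6: 0.11 × 339 = 37.290
Maximum at age 3 (53.120).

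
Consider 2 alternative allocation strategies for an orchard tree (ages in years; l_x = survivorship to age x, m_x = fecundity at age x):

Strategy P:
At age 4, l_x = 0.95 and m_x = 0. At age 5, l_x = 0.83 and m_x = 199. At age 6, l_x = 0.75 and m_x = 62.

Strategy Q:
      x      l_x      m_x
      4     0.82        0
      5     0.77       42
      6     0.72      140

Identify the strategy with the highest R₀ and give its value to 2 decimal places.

Strategy P: R₀ = 0.95×0 + 0.83×199 + 0.75×62 = 211.6700
Strategy Q: R₀ = 0.82×0 + 0.77×42 + 0.72×140 = 133.1400
Highest R₀: strategy P with 211.6700.

211.67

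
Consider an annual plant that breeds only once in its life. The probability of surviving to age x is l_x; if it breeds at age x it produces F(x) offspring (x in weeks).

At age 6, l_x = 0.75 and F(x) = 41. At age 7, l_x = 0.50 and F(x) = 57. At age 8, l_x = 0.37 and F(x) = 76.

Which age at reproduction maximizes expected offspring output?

6

Expected offspring if breeding at age x = l_x × F(x):
  age 6: 0.75 × 41 = 30.750
  age 7: 0.50 × 57 = 28.500
  age 8: 0.37 × 76 = 28.120
Maximum at age 6 (30.750).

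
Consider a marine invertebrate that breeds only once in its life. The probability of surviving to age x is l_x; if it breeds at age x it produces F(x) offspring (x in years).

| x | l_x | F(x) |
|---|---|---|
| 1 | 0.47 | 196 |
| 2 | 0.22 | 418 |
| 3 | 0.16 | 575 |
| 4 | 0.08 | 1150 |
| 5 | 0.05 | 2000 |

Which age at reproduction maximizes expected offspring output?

Expected offspring if breeding at age x = l_x × F(x):
  age 1: 0.47 × 196 = 92.120
  age 2: 0.22 × 418 = 91.960
  age 3: 0.16 × 575 = 92.000
  age 4: 0.08 × 1150 = 92.000
  age 5: 0.05 × 2000 = 100.000
Maximum at age 5 (100.000).

5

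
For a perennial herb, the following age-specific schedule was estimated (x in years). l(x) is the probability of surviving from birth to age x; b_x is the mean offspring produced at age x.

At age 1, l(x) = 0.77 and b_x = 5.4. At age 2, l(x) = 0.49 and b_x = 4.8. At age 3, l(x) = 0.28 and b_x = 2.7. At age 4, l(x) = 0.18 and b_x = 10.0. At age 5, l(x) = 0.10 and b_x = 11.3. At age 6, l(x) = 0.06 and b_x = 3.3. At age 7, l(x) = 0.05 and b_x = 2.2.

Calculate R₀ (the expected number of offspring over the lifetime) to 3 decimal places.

R₀ = Σ l(x) b_x:
  age 1: 0.77 × 5.4 = 4.1580
  age 2: 0.49 × 4.8 = 2.3520
  age 3: 0.28 × 2.7 = 0.7560
  age 4: 0.18 × 10.0 = 1.8000
  age 5: 0.10 × 11.3 = 1.1300
  age 6: 0.06 × 3.3 = 0.1980
  age 7: 0.05 × 2.2 = 0.1100
R₀ = 4.1580 + 2.3520 + 0.7560 + 1.8000 + 1.1300 + 0.1980 + 0.1100 = 10.5040

10.504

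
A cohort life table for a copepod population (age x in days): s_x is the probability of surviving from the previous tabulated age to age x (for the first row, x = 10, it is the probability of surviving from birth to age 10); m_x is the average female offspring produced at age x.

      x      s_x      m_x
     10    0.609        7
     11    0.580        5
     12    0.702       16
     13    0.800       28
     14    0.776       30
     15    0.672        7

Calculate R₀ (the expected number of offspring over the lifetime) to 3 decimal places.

20.893

Survivorship from birth: l_x = s_10·s_11·…·s_x.
  l_10 = 0.60900
  l_11 = 0.35322
  l_12 = 0.24796
  l_13 = 0.19837
  l_14 = 0.15393
  l_15 = 0.10344
R₀ = Σ l_x m_x:
  age 10: 0.60900 × 7 = 4.2630
  age 11: 0.35322 × 5 = 1.7661
  age 12: 0.24796 × 16 = 3.9674
  age 13: 0.19837 × 28 = 5.5544
  age 14: 0.15393 × 30 = 4.6179
  age 15: 0.10344 × 7 = 0.7241
R₀ = 4.2630 + 1.7661 + 3.9674 + 5.5544 + 4.6179 + 0.7241 = 20.8928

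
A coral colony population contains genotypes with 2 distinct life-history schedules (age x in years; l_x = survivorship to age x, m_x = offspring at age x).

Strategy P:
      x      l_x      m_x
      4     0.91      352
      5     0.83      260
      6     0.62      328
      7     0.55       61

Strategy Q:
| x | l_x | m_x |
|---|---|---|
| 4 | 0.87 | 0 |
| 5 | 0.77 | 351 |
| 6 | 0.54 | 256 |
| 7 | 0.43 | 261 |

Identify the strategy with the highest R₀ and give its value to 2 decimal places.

Strategy P: R₀ = 0.91×352 + 0.83×260 + 0.62×328 + 0.55×61 = 773.0300
Strategy Q: R₀ = 0.87×0 + 0.77×351 + 0.54×256 + 0.43×261 = 520.7400
Highest R₀: strategy P with 773.0300.

773.03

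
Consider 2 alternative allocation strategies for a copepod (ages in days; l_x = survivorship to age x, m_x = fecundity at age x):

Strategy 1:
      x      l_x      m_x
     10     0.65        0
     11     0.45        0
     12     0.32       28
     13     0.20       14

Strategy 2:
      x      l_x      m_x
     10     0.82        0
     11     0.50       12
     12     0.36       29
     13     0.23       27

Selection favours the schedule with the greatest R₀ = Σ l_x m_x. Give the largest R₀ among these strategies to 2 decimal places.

Strategy 1: R₀ = 0.65×0 + 0.45×0 + 0.32×28 + 0.20×14 = 11.7600
Strategy 2: R₀ = 0.82×0 + 0.50×12 + 0.36×29 + 0.23×27 = 22.6500
Highest R₀: strategy 2 with 22.6500.

22.65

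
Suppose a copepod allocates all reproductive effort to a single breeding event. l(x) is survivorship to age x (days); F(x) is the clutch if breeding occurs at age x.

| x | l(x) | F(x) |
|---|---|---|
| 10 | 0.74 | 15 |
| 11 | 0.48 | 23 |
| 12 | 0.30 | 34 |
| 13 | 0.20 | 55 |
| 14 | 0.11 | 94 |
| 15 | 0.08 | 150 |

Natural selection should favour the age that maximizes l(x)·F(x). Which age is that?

15

Expected offspring if breeding at age x = l(x) × F(x):
  age 10: 0.74 × 15 = 11.100
  age 11: 0.48 × 23 = 11.040
  age 12: 0.30 × 34 = 10.200
  age 13: 0.20 × 55 = 11.000
  age 14: 0.11 × 94 = 10.340
  age 15: 0.08 × 150 = 12.000
Maximum at age 15 (12.000).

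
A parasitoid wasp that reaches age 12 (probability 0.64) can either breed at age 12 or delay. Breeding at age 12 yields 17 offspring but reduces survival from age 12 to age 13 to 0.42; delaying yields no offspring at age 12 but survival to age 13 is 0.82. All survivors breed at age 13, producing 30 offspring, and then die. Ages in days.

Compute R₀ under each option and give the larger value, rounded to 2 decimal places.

breed at age 12: R₀ = 0.64 × (17 + 0.42 × 30) = 0.64 × 29.6000 = 18.9440
delay to age 13: R₀ = 0.64 × (0.82 × 30) = 0.64 × 24.6000 = 15.7440
Higher: breed at age 12 (18.9440).

18.94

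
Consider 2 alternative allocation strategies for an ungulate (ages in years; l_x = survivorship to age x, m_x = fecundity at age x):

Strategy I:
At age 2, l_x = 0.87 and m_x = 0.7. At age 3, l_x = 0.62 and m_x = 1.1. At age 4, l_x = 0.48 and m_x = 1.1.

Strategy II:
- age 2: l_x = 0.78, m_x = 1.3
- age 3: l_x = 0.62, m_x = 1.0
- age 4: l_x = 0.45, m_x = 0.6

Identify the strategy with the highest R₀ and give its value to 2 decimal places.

Strategy I: R₀ = 0.87×0.7 + 0.62×1.1 + 0.48×1.1 = 1.8190
Strategy II: R₀ = 0.78×1.3 + 0.62×1.0 + 0.45×0.6 = 1.9040
Highest R₀: strategy II with 1.9040.

1.90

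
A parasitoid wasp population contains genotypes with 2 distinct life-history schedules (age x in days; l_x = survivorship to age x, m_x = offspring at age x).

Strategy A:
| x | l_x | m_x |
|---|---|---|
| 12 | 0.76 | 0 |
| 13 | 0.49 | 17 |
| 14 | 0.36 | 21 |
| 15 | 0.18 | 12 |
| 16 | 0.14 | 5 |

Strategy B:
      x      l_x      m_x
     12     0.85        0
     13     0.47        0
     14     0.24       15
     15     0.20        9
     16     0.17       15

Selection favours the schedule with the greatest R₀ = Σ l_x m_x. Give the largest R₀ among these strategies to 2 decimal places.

Strategy A: R₀ = 0.76×0 + 0.49×17 + 0.36×21 + 0.18×12 + 0.14×5 = 18.7500
Strategy B: R₀ = 0.85×0 + 0.47×0 + 0.24×15 + 0.20×9 + 0.17×15 = 7.9500
Highest R₀: strategy A with 18.7500.

18.75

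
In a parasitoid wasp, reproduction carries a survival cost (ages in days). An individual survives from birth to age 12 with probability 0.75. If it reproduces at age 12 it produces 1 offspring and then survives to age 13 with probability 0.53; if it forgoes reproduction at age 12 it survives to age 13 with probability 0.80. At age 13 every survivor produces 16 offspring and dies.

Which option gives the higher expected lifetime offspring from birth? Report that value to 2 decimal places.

breed at age 12: R₀ = 0.75 × (1 + 0.53 × 16) = 0.75 × 9.4800 = 7.1100
delay to age 13: R₀ = 0.75 × (0.80 × 16) = 0.75 × 12.8000 = 9.6000
Higher: delay to age 13 (9.6000).

9.60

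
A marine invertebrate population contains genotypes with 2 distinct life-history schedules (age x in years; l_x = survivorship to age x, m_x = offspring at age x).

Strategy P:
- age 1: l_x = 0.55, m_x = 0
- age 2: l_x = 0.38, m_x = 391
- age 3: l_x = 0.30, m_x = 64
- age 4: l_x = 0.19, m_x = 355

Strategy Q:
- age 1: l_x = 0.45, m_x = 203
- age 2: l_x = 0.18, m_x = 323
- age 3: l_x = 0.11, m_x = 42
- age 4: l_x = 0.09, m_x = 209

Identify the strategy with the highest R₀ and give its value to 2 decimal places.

235.23

Strategy P: R₀ = 0.55×0 + 0.38×391 + 0.30×64 + 0.19×355 = 235.2300
Strategy Q: R₀ = 0.45×203 + 0.18×323 + 0.11×42 + 0.09×209 = 172.9200
Highest R₀: strategy P with 235.2300.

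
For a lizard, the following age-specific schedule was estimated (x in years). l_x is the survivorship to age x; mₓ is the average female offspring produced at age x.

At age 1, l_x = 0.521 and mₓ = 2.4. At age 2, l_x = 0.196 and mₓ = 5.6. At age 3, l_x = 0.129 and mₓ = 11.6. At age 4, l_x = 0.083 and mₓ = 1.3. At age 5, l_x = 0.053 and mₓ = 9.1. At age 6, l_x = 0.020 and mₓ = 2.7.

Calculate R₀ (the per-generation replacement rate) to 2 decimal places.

4.49

R₀ = Σ l_x mₓ:
  age 1: 0.521 × 2.4 = 1.2504
  age 2: 0.196 × 5.6 = 1.0976
  age 3: 0.129 × 11.6 = 1.4964
  age 4: 0.083 × 1.3 = 0.1079
  age 5: 0.053 × 9.1 = 0.4823
  age 6: 0.020 × 2.7 = 0.0540
R₀ = 1.2504 + 1.0976 + 1.4964 + 0.1079 + 0.4823 + 0.0540 = 4.4886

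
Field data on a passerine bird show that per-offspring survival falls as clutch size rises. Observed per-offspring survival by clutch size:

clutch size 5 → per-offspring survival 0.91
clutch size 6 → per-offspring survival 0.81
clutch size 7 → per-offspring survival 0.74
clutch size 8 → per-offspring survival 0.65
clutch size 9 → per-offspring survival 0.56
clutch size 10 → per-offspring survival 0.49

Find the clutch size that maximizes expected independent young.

8

Expected independent young = c × s(c):
  c=5: 5 × 0.91 = 4.550
  c=6: 6 × 0.81 = 4.860
  c=7: 7 × 0.74 = 5.180
  c=8: 8 × 0.65 = 5.200
  c=9: 9 × 0.56 = 5.040
  c=10: 10 × 0.49 = 4.900
Maximum at c = 8 (5.200 independent young).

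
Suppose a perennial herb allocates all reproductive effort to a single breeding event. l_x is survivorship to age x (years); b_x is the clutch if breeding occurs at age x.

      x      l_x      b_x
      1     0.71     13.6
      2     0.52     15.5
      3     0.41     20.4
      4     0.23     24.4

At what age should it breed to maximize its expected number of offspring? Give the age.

1

Expected offspring if breeding at age x = l_x × b_x:
  age 1: 0.71 × 13.6 = 9.656
  age 2: 0.52 × 15.5 = 8.060
  age 3: 0.41 × 20.4 = 8.364
  age 4: 0.23 × 24.4 = 5.612
Maximum at age 1 (9.656).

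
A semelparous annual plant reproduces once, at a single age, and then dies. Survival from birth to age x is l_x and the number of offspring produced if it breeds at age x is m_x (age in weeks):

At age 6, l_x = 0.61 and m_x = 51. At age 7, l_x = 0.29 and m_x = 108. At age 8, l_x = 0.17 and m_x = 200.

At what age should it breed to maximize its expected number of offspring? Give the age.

Expected offspring if breeding at age x = l_x × m_x:
  age 6: 0.61 × 51 = 31.110
  age 7: 0.29 × 108 = 31.320
  age 8: 0.17 × 200 = 34.000
Maximum at age 8 (34.000).

8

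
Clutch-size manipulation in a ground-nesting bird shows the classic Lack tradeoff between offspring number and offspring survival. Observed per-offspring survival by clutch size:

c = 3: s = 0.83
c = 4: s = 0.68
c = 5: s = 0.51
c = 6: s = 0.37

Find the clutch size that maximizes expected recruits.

Expected recruits = c × s(c):
  c=3: 3 × 0.83 = 2.490
  c=4: 4 × 0.68 = 2.720
  c=5: 5 × 0.51 = 2.550
  c=6: 6 × 0.37 = 2.220
Maximum at c = 4 (2.720 recruits).

4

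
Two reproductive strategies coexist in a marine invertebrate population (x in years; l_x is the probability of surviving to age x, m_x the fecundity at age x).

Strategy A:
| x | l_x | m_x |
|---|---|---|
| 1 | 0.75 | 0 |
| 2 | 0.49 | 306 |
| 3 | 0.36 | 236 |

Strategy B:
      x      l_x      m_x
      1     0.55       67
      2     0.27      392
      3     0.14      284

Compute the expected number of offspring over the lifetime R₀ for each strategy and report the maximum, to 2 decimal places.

Strategy A: R₀ = 0.75×0 + 0.49×306 + 0.36×236 = 234.9000
Strategy B: R₀ = 0.55×67 + 0.27×392 + 0.14×284 = 182.4500
Highest R₀: strategy A with 234.9000.

234.90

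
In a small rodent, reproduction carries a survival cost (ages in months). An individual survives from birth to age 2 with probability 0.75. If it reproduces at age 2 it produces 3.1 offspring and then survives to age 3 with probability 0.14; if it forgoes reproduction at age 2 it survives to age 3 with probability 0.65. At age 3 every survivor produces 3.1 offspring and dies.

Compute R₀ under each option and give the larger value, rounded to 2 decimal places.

breed at age 2: R₀ = 0.75 × (3.1 + 0.14 × 3.1) = 0.75 × 3.5340 = 2.6505
delay to age 3: R₀ = 0.75 × (0.65 × 3.1) = 0.75 × 2.0150 = 1.5112
Higher: breed at age 2 (2.6505).

2.65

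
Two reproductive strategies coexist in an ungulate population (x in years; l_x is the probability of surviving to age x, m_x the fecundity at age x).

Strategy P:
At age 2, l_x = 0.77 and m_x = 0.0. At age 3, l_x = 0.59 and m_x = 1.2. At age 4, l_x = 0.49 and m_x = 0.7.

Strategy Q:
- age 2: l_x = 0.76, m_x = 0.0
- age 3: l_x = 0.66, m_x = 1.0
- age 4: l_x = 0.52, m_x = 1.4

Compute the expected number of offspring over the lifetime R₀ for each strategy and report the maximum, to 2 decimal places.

1.39

Strategy P: R₀ = 0.77×0.0 + 0.59×1.2 + 0.49×0.7 = 1.0510
Strategy Q: R₀ = 0.76×0.0 + 0.66×1.0 + 0.52×1.4 = 1.3880
Highest R₀: strategy Q with 1.3880.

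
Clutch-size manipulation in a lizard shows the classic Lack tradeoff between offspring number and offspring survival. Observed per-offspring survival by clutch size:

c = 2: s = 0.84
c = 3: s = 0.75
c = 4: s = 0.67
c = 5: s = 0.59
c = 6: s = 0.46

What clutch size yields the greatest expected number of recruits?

Expected recruits = c × s(c):
  c=2: 2 × 0.84 = 1.680
  c=3: 3 × 0.75 = 2.250
  c=4: 4 × 0.67 = 2.680
  c=5: 5 × 0.59 = 2.950
  c=6: 6 × 0.46 = 2.760
Maximum at c = 5 (2.950 recruits).

5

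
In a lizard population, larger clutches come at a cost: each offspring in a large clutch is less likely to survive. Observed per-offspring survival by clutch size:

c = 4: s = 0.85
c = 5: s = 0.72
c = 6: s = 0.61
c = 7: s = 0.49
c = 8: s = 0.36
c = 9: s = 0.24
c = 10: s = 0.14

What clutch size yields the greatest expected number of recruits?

6

Expected recruits = c × s(c):
  c=4: 4 × 0.85 = 3.400
  c=5: 5 × 0.72 = 3.600
  c=6: 6 × 0.61 = 3.660
  c=7: 7 × 0.49 = 3.430
  c=8: 8 × 0.36 = 2.880
  c=9: 9 × 0.24 = 2.160
  c=10: 10 × 0.14 = 1.400
Maximum at c = 6 (3.660 recruits).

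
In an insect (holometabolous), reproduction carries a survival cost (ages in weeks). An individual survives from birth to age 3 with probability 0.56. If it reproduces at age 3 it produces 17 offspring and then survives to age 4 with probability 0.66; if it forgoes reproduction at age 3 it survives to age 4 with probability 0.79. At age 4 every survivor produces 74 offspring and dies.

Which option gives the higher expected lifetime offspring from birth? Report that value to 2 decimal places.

36.87

breed at age 3: R₀ = 0.56 × (17 + 0.66 × 74) = 0.56 × 65.8400 = 36.8704
delay to age 4: R₀ = 0.56 × (0.79 × 74) = 0.56 × 58.4600 = 32.7376
Higher: breed at age 3 (36.8704).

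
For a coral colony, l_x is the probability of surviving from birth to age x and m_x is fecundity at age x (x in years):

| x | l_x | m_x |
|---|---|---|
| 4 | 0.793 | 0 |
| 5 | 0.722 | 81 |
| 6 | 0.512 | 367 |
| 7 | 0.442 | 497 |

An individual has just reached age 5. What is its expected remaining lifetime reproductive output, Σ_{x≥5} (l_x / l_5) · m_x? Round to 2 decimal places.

645.51

l_5 = 0.722. Conditional survival from age 5 to x is l_x / l_5.
  x=5: (0.722/0.722) × 81 = 81.0000
  x=6: (0.512/0.722) × 367 = 260.2548
  x=7: (0.442/0.722) × 497 = 304.2576
Sum = 81.0000 + 260.2548 + 304.2576 = 645.5125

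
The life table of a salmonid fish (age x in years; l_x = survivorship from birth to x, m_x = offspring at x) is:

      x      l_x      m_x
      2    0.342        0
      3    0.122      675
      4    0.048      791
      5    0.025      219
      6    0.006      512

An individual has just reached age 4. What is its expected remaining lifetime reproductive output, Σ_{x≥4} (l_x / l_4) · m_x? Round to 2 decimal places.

l_4 = 0.048. Conditional survival from age 4 to x is l_x / l_4.
  x=4: (0.048/0.048) × 791 = 791.0000
  x=5: (0.025/0.048) × 219 = 114.0625
  x=6: (0.006/0.048) × 512 = 64.0000
Sum = 791.0000 + 114.0625 + 64.0000 = 969.0625

969.06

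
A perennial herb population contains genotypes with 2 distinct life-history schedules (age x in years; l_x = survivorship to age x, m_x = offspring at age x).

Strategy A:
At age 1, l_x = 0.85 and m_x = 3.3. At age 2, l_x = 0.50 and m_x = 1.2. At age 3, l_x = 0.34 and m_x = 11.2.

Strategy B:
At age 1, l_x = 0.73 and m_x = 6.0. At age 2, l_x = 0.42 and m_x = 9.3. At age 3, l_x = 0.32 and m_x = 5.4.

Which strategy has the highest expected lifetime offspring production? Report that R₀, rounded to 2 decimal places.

Strategy A: R₀ = 0.85×3.3 + 0.50×1.2 + 0.34×11.2 = 7.2130
Strategy B: R₀ = 0.73×6.0 + 0.42×9.3 + 0.32×5.4 = 10.0140
Highest R₀: strategy B with 10.0140.

10.01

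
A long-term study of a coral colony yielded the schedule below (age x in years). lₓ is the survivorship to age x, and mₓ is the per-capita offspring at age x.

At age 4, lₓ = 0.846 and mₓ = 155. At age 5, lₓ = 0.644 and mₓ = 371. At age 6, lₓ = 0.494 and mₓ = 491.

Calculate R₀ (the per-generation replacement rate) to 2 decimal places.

612.61

R₀ = Σ lₓ mₓ:
  age 4: 0.846 × 155 = 131.1300
  age 5: 0.644 × 371 = 238.9240
  age 6: 0.494 × 491 = 242.5540
R₀ = 131.1300 + 238.9240 + 242.5540 = 612.6080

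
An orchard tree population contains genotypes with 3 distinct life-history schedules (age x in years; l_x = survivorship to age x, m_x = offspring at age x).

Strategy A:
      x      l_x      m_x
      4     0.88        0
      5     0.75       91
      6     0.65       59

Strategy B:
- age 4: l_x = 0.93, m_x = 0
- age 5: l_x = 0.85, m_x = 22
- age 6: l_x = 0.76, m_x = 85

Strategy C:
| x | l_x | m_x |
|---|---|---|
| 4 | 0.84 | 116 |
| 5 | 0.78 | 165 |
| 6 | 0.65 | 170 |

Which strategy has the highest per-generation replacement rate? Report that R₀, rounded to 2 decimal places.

336.64

Strategy A: R₀ = 0.88×0 + 0.75×91 + 0.65×59 = 106.6000
Strategy B: R₀ = 0.93×0 + 0.85×22 + 0.76×85 = 83.3000
Strategy C: R₀ = 0.84×116 + 0.78×165 + 0.65×170 = 336.6400
Highest R₀: strategy C with 336.6400.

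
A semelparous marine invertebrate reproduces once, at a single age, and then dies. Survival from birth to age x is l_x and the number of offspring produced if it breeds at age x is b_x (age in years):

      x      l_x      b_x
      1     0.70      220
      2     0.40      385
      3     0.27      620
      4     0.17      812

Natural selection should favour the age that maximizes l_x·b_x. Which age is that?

3

Expected offspring if breeding at age x = l_x × b_x:
  age 1: 0.70 × 220 = 154.000
  age 2: 0.40 × 385 = 154.000
  age 3: 0.27 × 620 = 167.400
  age 4: 0.17 × 812 = 138.040
Maximum at age 3 (167.400).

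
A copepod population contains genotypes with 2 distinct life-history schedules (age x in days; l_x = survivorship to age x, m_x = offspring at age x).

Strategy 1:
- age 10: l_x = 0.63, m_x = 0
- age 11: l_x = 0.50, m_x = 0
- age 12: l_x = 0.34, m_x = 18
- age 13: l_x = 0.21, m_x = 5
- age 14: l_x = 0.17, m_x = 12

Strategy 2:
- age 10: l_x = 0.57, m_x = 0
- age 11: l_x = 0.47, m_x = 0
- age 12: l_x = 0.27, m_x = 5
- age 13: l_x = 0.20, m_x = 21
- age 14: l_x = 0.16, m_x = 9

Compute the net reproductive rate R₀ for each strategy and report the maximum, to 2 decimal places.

Strategy 1: R₀ = 0.63×0 + 0.50×0 + 0.34×18 + 0.21×5 + 0.17×12 = 9.2100
Strategy 2: R₀ = 0.57×0 + 0.47×0 + 0.27×5 + 0.20×21 + 0.16×9 = 6.9900
Highest R₀: strategy 1 with 9.2100.

9.21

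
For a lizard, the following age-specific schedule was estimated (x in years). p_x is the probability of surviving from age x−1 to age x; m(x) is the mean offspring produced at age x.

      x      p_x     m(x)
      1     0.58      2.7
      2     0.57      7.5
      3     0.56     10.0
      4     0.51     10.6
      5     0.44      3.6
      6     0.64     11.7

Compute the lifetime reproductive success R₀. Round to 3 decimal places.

Survivorship from birth: l_x = p_1·p_2·…·p_x.
  l_1 = 0.58000
  l_2 = 0.33060
  l_3 = 0.18514
  l_4 = 0.09442
  l_5 = 0.04154
  l_6 = 0.02659
R₀ = Σ l_x m(x):
  age 1: 0.58000 × 2.7 = 1.5660
  age 2: 0.33060 × 7.5 = 2.4795
  age 3: 0.18514 × 10.0 = 1.8514
  age 4: 0.09442 × 10.6 = 1.0009
  age 5: 0.04154 × 3.6 = 0.1495
  age 6: 0.02659 × 11.7 = 0.3111
R₀ = 1.5660 + 2.4795 + 1.8514 + 1.0009 + 0.1495 + 0.3111 = 7.3584

7.358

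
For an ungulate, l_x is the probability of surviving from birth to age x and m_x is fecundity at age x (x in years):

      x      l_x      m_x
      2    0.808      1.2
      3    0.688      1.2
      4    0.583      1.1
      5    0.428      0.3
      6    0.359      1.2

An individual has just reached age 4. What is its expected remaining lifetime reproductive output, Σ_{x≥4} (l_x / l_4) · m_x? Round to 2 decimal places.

2.06

l_4 = 0.583. Conditional survival from age 4 to x is l_x / l_4.
  x=4: (0.583/0.583) × 1.1 = 1.1000
  x=5: (0.428/0.583) × 0.3 = 0.2202
  x=6: (0.359/0.583) × 1.2 = 0.7389
Sum = 1.1000 + 0.2202 + 0.7389 = 2.0592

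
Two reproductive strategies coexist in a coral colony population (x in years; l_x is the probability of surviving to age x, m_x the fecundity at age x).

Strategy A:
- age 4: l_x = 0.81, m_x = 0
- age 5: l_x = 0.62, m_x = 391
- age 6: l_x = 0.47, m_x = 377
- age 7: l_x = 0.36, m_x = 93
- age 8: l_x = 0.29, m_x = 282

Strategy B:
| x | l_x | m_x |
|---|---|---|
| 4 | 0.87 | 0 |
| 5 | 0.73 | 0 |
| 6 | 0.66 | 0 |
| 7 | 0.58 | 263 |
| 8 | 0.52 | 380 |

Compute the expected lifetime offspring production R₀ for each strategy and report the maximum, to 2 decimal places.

Strategy A: R₀ = 0.81×0 + 0.62×391 + 0.47×377 + 0.36×93 + 0.29×282 = 534.8700
Strategy B: R₀ = 0.87×0 + 0.73×0 + 0.66×0 + 0.58×263 + 0.52×380 = 350.1400
Highest R₀: strategy A with 534.8700.

534.87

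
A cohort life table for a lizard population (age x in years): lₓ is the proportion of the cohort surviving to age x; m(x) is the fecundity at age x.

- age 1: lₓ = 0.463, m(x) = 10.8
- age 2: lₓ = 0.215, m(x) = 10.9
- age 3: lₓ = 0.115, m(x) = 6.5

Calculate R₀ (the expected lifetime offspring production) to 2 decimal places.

8.09

R₀ = Σ lₓ m(x):
  age 1: 0.463 × 10.8 = 5.0004
  age 2: 0.215 × 10.9 = 2.3435
  age 3: 0.115 × 6.5 = 0.7475
R₀ = 5.0004 + 2.3435 + 0.7475 = 8.0914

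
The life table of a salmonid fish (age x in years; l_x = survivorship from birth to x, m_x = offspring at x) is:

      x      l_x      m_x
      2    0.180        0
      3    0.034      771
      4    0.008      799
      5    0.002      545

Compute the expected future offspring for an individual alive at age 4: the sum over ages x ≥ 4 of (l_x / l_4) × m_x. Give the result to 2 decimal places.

935.25

l_4 = 0.008. Conditional survival from age 4 to x is l_x / l_4.
  x=4: (0.008/0.008) × 799 = 799.0000
  x=5: (0.002/0.008) × 545 = 136.2500
Sum = 799.0000 + 136.2500 = 935.2500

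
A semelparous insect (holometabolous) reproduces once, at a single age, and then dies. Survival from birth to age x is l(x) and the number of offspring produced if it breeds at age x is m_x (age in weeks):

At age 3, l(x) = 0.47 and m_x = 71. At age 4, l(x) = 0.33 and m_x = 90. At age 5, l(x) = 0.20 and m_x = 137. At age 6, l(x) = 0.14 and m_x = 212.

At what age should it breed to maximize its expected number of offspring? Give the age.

3

Expected offspring if breeding at age x = l(x) × m_x:
  age 3: 0.47 × 71 = 33.370
  age 4: 0.33 × 90 = 29.700
  age 5: 0.20 × 137 = 27.400
  age 6: 0.14 × 212 = 29.680
Maximum at age 3 (33.370).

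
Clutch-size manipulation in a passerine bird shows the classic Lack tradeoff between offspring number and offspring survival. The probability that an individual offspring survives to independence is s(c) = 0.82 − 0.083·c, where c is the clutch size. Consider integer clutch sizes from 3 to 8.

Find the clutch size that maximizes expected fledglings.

Expected fledglings = c × s(c):
  c=3: 3 × 0.571 = 1.713
  c=4: 4 × 0.488 = 1.952
  c=5: 5 × 0.405 = 2.025
  c=6: 6 × 0.322 = 1.932
  c=7: 7 × 0.239 = 1.673
  c=8: 8 × 0.156 = 1.248
Maximum at c = 5 (2.025 fledglings).

5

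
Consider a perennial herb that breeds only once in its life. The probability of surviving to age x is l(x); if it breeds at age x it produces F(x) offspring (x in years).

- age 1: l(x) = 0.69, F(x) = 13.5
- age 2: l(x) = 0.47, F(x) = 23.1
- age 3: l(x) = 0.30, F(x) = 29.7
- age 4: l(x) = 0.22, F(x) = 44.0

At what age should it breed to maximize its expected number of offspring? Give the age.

Expected offspring if breeding at age x = l(x) × F(x):
  age 1: 0.69 × 13.5 = 9.315
  age 2: 0.47 × 23.1 = 10.857
  age 3: 0.30 × 29.7 = 8.910
  age 4: 0.22 × 44.0 = 9.680
Maximum at age 2 (10.857).

2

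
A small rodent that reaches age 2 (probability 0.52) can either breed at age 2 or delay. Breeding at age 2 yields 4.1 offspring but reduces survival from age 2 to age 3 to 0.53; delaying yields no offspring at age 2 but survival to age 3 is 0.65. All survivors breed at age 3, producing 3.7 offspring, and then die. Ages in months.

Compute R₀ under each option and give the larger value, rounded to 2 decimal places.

3.15

breed at age 2: R₀ = 0.52 × (4.1 + 0.53 × 3.7) = 0.52 × 6.0610 = 3.1517
delay to age 3: R₀ = 0.52 × (0.65 × 3.7) = 0.52 × 2.4050 = 1.2506
Higher: breed at age 2 (3.1517).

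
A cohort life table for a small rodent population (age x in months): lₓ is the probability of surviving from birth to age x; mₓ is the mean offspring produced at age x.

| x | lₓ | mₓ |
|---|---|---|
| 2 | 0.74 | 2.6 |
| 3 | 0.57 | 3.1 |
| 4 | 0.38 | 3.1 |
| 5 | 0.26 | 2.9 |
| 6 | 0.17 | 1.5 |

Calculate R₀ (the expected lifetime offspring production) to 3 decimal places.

5.878

R₀ = Σ lₓ mₓ:
  age 2: 0.74 × 2.6 = 1.9240
  age 3: 0.57 × 3.1 = 1.7670
  age 4: 0.38 × 3.1 = 1.1780
  age 5: 0.26 × 2.9 = 0.7540
  age 6: 0.17 × 1.5 = 0.2550
R₀ = 1.9240 + 1.7670 + 1.1780 + 0.7540 + 0.2550 = 5.8780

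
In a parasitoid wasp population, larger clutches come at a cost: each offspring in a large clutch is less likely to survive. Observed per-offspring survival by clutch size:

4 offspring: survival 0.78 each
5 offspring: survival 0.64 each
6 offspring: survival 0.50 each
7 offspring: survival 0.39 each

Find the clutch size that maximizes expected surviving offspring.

5

Expected surviving offspring = c × s(c):
  c=4: 4 × 0.78 = 3.120
  c=5: 5 × 0.64 = 3.200
  c=6: 6 × 0.50 = 3.000
  c=7: 7 × 0.39 = 2.730
Maximum at c = 5 (3.200 surviving offspring).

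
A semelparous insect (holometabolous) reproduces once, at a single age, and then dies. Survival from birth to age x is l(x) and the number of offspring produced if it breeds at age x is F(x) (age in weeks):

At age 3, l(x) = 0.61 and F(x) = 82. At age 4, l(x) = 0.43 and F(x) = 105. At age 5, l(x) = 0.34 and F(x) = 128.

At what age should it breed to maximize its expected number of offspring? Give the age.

3

Expected offspring if breeding at age x = l(x) × F(x):
  age 3: 0.61 × 82 = 50.020
  age 4: 0.43 × 105 = 45.150
  age 5: 0.34 × 128 = 43.520
Maximum at age 3 (50.020).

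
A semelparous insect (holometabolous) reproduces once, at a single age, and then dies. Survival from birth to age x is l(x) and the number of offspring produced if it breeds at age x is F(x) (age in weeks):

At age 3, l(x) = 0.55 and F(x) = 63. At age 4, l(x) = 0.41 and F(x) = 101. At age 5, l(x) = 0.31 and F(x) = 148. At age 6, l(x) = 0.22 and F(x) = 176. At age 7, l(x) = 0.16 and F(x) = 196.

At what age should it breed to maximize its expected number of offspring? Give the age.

Expected offspring if breeding at age x = l(x) × F(x):
  age 3: 0.55 × 63 = 34.650
  age 4: 0.41 × 101 = 41.410
  age 5: 0.31 × 148 = 45.880
  age 6: 0.22 × 176 = 38.720
  age 7: 0.16 × 196 = 31.360
Maximum at age 5 (45.880).

5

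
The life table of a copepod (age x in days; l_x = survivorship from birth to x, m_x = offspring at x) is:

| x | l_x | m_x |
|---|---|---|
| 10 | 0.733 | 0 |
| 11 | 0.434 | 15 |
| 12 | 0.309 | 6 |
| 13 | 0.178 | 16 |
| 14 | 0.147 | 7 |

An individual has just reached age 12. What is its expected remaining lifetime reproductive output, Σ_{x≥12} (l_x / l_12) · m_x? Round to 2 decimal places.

18.55

l_12 = 0.309. Conditional survival from age 12 to x is l_x / l_12.
  x=12: (0.309/0.309) × 6 = 6.0000
  x=13: (0.178/0.309) × 16 = 9.2168
  x=14: (0.147/0.309) × 7 = 3.3301
Sum = 6.0000 + 9.2168 + 3.3301 = 18.5469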